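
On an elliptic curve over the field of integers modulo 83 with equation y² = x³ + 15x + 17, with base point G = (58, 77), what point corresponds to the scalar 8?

Repeated addition: build up to 8G.
2G: tangent at (58, 77): λ = (3·58² + 15)/(2·77) ≡ 64/71. 71⁻¹ ≡ 76 (mod 83) since 71·76 = 5396 ≡ 1, so λ ≡ 64·76 ≡ 50.
  x = λ² - 58 - 58 = 2500 - 116 ≡ 60; y = λ·(58 - 60) - 77 ≡ 72. → (60, 72)
3G: (60, 72) + (58, 77). λ = (77 - 72)/(58 - 60) ≡ 5/81 mod 83. 81⁻¹ ≡ 41 (mod 83), so λ ≡ 39.
  x = λ² - 60 - 58 = 1521 - 118 ≡ 75; y = λ·(60 - 75) - 72 ≡ 7. → (75, 7)
4G: (75, 7) + (58, 77). λ = (77 - 7)/(58 - 75) ≡ 70/66 mod 83. 66⁻¹ ≡ 39 (mod 83) since 66·39 = 2574 ≡ 1, so λ ≡ 74.
  x = λ² - 75 - 58 = 5476 - 133 ≡ 31; y = λ·(75 - 31) - 7 ≡ 12. → (31, 12)
5G: (31, 12) + (58, 77). λ = (77 - 12)/(58 - 31) ≡ 65/27 mod 83. 27⁻¹ ≡ 40 (mod 83) since 27·40 = 1080 ≡ 1, so λ ≡ 27.
  x = λ² - 31 - 58 = 729 - 89 ≡ 59; y = λ·(31 - 59) - 12 ≡ 62. → (59, 62)
6G: (59, 62) + (58, 77). λ = (77 - 62)/(58 - 59) ≡ 15/82 mod 83. 82⁻¹ ≡ 82 (mod 83), so λ ≡ 68.
  x = λ² - 59 - 58 = 4624 - 117 ≡ 25; y = λ·(59 - 25) - 62 ≡ 9. → (25, 9)
7G: (25, 9) + (58, 77). λ = (77 - 9)/(58 - 25) ≡ 68/33 mod 83. 33⁻¹ ≡ 78 (mod 83), so λ ≡ 75.
  x = λ² - 25 - 58 = 5625 - 83 ≡ 64; y = λ·(25 - 64) - 9 ≡ 54. → (64, 54)
8G: (64, 54) + (58, 77). λ = (77 - 54)/(58 - 64) ≡ 23/77 mod 83. 77⁻¹ ≡ 69 (mod 83), so λ ≡ 10.
  x = λ² - 64 - 58 = 100 - 122 ≡ 61; y = λ·(64 - 61) - 54 ≡ 59. → (61, 59)

(61, 59)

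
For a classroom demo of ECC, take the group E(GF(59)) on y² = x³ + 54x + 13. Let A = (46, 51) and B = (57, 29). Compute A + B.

(46, 51) + (57, 29). λ = (29 - 51)/(57 - 46) ≡ 37/11 mod 59. 11⁻¹ ≡ 43 (mod 59) since 11·43 = 473 ≡ 1, so λ ≡ 57.
  x = λ² - 46 - 57 = 3249 - 103 ≡ 19; y = λ·(46 - 19) - 51 ≡ 13. → (19, 13)

(19, 13)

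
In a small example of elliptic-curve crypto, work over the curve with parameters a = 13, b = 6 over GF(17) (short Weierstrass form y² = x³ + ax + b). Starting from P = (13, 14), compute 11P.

Repeated addition: build up to 11P.
2P: tangent at (13, 14): λ = (3·13² + 13)/(2·14) ≡ 10/11. 11⁻¹ ≡ 14 (mod 17) since 11·14 = 154 ≡ 1, so λ ≡ 10·14 ≡ 4.
  x = λ² - 13 - 13 = 16 - 26 ≡ 7; y = λ·(13 - 7) - 14 ≡ 10. → (7, 10)
3P: (7, 10) + (13, 14). λ = (14 - 10)/(13 - 7) ≡ 4/6 mod 17. 6⁻¹ ≡ 3 (mod 17) since 6·3 = 18 ≡ 1, so λ ≡ 12.
  x = λ² - 7 - 13 = 144 - 20 ≡ 5; y = λ·(7 - 5) - 10 ≡ 14. → (5, 14)
4P: (5, 14) + (13, 14). λ = (14 - 14)/(13 - 5) ≡ 0/8 mod 17. 8⁻¹ ≡ 15 (mod 17), so λ ≡ 0.
  x = λ² - 5 - 13 = 0 - 18 ≡ 16; y = λ·(5 - 16) - 14 ≡ 3. → (16, 3)
5P: (16, 3) + (13, 14). λ = (14 - 3)/(13 - 16) ≡ 11/14 mod 17. 14⁻¹ ≡ 11 (mod 17), so λ ≡ 2.
  x = λ² - 16 - 13 = 4 - 29 ≡ 9; y = λ·(16 - 9) - 3 ≡ 11. → (9, 11)
6P: (9, 11) + (13, 14). λ = (14 - 11)/(13 - 9) ≡ 3/4 mod 17. 4⁻¹ ≡ 13 (mod 17), so λ ≡ 5.
  x = λ² - 9 - 13 = 25 - 22 ≡ 3; y = λ·(9 - 3) - 11 ≡ 2. → (3, 2)
7P: (3, 2) + (13, 14). λ = (14 - 2)/(13 - 3) ≡ 12/10 mod 17. 10⁻¹ ≡ 12 (mod 17), so λ ≡ 8.
  x = λ² - 3 - 13 = 64 - 16 ≡ 14; y = λ·(3 - 14) - 2 ≡ 12. → (14, 12)
8P: (14, 12) + (13, 14). λ = (14 - 12)/(13 - 14) ≡ 2/16 mod 17. 16⁻¹ ≡ 16 (mod 17), so λ ≡ 15.
  x = λ² - 14 - 13 = 225 - 27 ≡ 11; y = λ·(14 - 11) - 12 ≡ 16. → (11, 16)
9P: (11, 16) + (13, 14). λ = (14 - 16)/(13 - 11) ≡ 15/2 mod 17. 2⁻¹ ≡ 9 (mod 17) since 2·9 = 18 ≡ 1, so λ ≡ 16.
  x = λ² - 11 - 13 = 256 - 24 ≡ 11; y = λ·(11 - 11) - 16 ≡ 1. → (11, 1)
10P: (11, 1) + (13, 14). λ = (14 - 1)/(13 - 11) ≡ 13/2 mod 17. 2⁻¹ ≡ 9 (mod 17), so λ ≡ 15.
  x = λ² - 11 - 13 = 225 - 24 ≡ 14; y = λ·(11 - 14) - 1 ≡ 5. → (14, 5)
11P: (14, 5) + (13, 14). λ = (14 - 5)/(13 - 14) ≡ 9/16 mod 17. 16⁻¹ ≡ 16 (mod 17), so λ ≡ 8.
  x = λ² - 14 - 13 = 64 - 27 ≡ 3; y = λ·(14 - 3) - 5 ≡ 15. → (3, 15)

(3, 15)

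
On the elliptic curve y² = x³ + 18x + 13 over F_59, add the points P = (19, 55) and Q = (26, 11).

(21, 25)

(19, 55) + (26, 11). λ = (11 - 55)/(26 - 19) ≡ 15/7 mod 59. 7⁻¹ ≡ 17 (mod 59) since 7·17 = 119 ≡ 1, so λ ≡ 19.
  x = λ² - 19 - 26 = 361 - 45 ≡ 21; y = λ·(19 - 21) - 55 ≡ 25. → (21, 25)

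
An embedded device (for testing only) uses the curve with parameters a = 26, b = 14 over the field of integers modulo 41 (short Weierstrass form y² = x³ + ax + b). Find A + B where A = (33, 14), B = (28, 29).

(30, 18)

(33, 14) + (28, 29). λ = (29 - 14)/(28 - 33) ≡ 15/36 mod 41. 36⁻¹ ≡ 8 (mod 41) since 36·8 = 288 ≡ 1, so λ ≡ 38.
  x = λ² - 33 - 28 = 1444 - 61 ≡ 30; y = λ·(33 - 30) - 14 ≡ 18. → (30, 18)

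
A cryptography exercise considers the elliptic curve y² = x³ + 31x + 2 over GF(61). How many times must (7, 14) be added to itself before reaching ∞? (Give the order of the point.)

2P: tangent at (7, 14): λ = (3·7² + 31)/(2·14) ≡ 56/28. 28⁻¹ ≡ 24 (mod 61) since 28·24 = 672 ≡ 1, so λ ≡ 56·24 ≡ 2.
  x = λ² - 7 - 7 = 4 - 14 ≡ 51; y = λ·(7 - 51) - 14 ≡ 20. → (51, 20)
3P: (51, 20) + (7, 14). λ = (14 - 20)/(7 - 51) ≡ 55/17 mod 61. 17⁻¹ ≡ 18 (mod 61) since 17·18 = 306 ≡ 1, so λ ≡ 14.
  x = λ² - 51 - 7 = 196 - 58 ≡ 16; y = λ·(51 - 16) - 20 ≡ 43. → (16, 43)
4P: (16, 43) + (7, 14). λ = (14 - 43)/(7 - 16) ≡ 32/52 mod 61. 52⁻¹ ≡ 27 (mod 61), so λ ≡ 10.
  x = λ² - 16 - 7 = 100 - 23 ≡ 16; y = λ·(16 - 16) - 43 ≡ 18. → (16, 18)
5P: (16, 18) + (7, 14). λ = (14 - 18)/(7 - 16) ≡ 57/52 mod 61. 52⁻¹ ≡ 27 (mod 61) since 52·27 = 1404 ≡ 1, so λ ≡ 14.
  x = λ² - 16 - 7 = 196 - 23 ≡ 51; y = λ·(16 - 51) - 18 ≡ 41. → (51, 41)
6P: (51, 41) + (7, 14). λ = (14 - 41)/(7 - 51) ≡ 34/17 mod 61. 17⁻¹ ≡ 18 (mod 61) since 17·18 = 306 ≡ 1, so λ ≡ 2.
  x = λ² - 51 - 7 = 4 - 58 ≡ 7; y = λ·(51 - 7) - 41 ≡ 47. → (7, 47)
7P: (7, 47) + (7, 14): same x and y₁ ≡ -y₂, so the sum is ∞.
7P = ∞, so the order is 7.

7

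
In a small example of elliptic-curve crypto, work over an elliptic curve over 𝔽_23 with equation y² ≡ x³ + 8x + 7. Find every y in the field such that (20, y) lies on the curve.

5, 18

x³ + 8x + 7 = 8167 ≡ 2 (mod 23).
Square roots of 2 mod 23: 5 and 18 (since 5² = 25 ≡ 2).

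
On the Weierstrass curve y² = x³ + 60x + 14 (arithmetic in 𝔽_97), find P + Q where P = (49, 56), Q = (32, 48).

(81, 83)

(49, 56) + (32, 48). λ = (48 - 56)/(32 - 49) ≡ 89/80 mod 97. 80⁻¹ ≡ 57 (mod 97), so λ ≡ 29.
  x = λ² - 49 - 32 = 841 - 81 ≡ 81; y = λ·(49 - 81) - 56 ≡ 83. → (81, 83)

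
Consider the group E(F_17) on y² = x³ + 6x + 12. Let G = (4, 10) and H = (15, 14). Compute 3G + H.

First 3G:
Repeated addition: build up to 3G.
2G: tangent at (4, 10): λ = (3·4² + 6)/(2·10) ≡ 3/3. 3⁻¹ ≡ 6 (mod 17), so λ ≡ 3·6 ≡ 1.
  x = λ² - 4 - 4 = 1 - 8 ≡ 10; y = λ·(4 - 10) - 10 ≡ 1. → (10, 1)
3G: (10, 1) + (4, 10). λ = (10 - 1)/(4 - 10) ≡ 9/11 mod 17. 11⁻¹ ≡ 14 (mod 17), so λ ≡ 7.
  x = λ² - 10 - 4 = 49 - 14 ≡ 1; y = λ·(10 - 1) - 1 ≡ 11. → (1, 11)
3G = (1, 11).
Finally 3G + H:
(1, 11) + (15, 14). λ = (14 - 11)/(15 - 1) ≡ 3/14 mod 17. 14⁻¹ ≡ 11 (mod 17) since 14·11 = 154 ≡ 1, so λ ≡ 16.
  x = λ² - 1 - 15 = 256 - 16 ≡ 2; y = λ·(1 - 2) - 11 ≡ 7. → (2, 7)

(2, 7)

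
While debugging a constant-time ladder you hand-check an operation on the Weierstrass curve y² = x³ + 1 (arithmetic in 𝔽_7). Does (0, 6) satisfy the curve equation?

y² = 6² ≡ 1; x³ + 0x + 1 = 1 ≡ 1 (mod 7). 1 = 1.

yes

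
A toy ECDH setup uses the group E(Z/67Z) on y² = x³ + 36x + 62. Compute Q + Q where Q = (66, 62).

tangent at (66, 62): λ = (3·66² + 36)/(2·62) ≡ 39/57. 57⁻¹ ≡ 20 (mod 67), so λ ≡ 39·20 ≡ 43.
  x = λ² - 66 - 66 = 1849 - 132 ≡ 42; y = λ·(66 - 42) - 62 ≡ 32. → (42, 32)

(42, 32)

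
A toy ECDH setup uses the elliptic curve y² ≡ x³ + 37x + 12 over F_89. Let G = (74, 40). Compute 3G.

Repeated addition: build up to 3G.
2G: tangent at (74, 40): λ = (3·74² + 37)/(2·40) ≡ 0/80. 80⁻¹ ≡ 79 (mod 89), so λ ≡ 0·79 ≡ 0.
  x = λ² - 74 - 74 = 0 - 148 ≡ 30; y = λ·(74 - 30) - 40 ≡ 49. → (30, 49)
3G: (30, 49) + (74, 40). λ = (40 - 49)/(74 - 30) ≡ 80/44 mod 89. 44⁻¹ ≡ 87 (mod 89), so λ ≡ 18.
  x = λ² - 30 - 74 = 324 - 104 ≡ 42; y = λ·(30 - 42) - 49 ≡ 2. → (42, 2)

(42, 2)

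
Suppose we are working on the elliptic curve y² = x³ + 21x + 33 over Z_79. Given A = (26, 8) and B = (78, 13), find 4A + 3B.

(26, 71)

First 4A:
Double-and-add on 4 = (100)₂. Start with A = (26, 8) for the leading 1-bit.
double: tangent at (26, 8): λ = (3·26² + 21)/(2·8) ≡ 74/16. 16⁻¹ ≡ 5 (mod 79) since 16·5 = 80 ≡ 1, so λ ≡ 74·5 ≡ 54.
  x = λ² - 26 - 26 = 2916 - 52 ≡ 20; y = λ·(26 - 20) - 8 ≡ 0. → (20, 0)
double: (20, 0) + (20, 0): same x and y₁ ≡ -y₂, so the sum is O.
4A = O.
Next 3B:
Repeated addition: build up to 3B.
2B: tangent at (78, 13): λ = (3·78² + 21)/(2·13) ≡ 24/26. 26⁻¹ ≡ 76 (mod 79), so λ ≡ 24·76 ≡ 7.
  x = λ² - 78 - 78 = 49 - 156 ≡ 51; y = λ·(78 - 51) - 13 ≡ 18. → (51, 18)
3B: (51, 18) + (78, 13). λ = (13 - 18)/(78 - 51) ≡ 74/27 mod 79. 27⁻¹ ≡ 41 (mod 79), so λ ≡ 32.
  x = λ² - 51 - 78 = 1024 - 129 ≡ 26; y = λ·(51 - 26) - 18 ≡ 71. → (26, 71)
3B = (26, 71).
Finally 4A + 3B:
O + (26, 71) = (26, 71) (identity).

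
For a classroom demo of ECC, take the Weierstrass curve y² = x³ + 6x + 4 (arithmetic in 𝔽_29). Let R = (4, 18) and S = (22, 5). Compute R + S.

(2, 16)

(4, 18) + (22, 5). λ = (5 - 18)/(22 - 4) ≡ 16/18 mod 29. 18⁻¹ ≡ 21 (mod 29), so λ ≡ 17.
  x = λ² - 4 - 22 = 289 - 26 ≡ 2; y = λ·(4 - 2) - 18 ≡ 16. → (2, 16)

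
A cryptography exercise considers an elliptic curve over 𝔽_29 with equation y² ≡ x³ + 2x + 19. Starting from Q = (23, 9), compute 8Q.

Double-and-add on 8 = (1000)₂. Start with Q = (23, 9) for the leading 1-bit.
double: tangent at (23, 9): λ = (3·23² + 2)/(2·9) ≡ 23/18. 18⁻¹ ≡ 21 (mod 29), so λ ≡ 23·21 ≡ 19.
  x = λ² - 23 - 23 = 361 - 46 ≡ 25; y = λ·(23 - 25) - 9 ≡ 11. → (25, 11)
double: tangent at (25, 11): λ = (3·25² + 2)/(2·11) ≡ 21/22. 22⁻¹ ≡ 4 (mod 29), so λ ≡ 21·4 ≡ 26.
  x = λ² - 25 - 25 = 676 - 50 ≡ 17; y = λ·(25 - 17) - 11 ≡ 23. → (17, 23)
double: tangent at (17, 23): λ = (3·17² + 2)/(2·23) ≡ 28/17. 17⁻¹ ≡ 12 (mod 29), so λ ≡ 28·12 ≡ 17.
  x = λ² - 17 - 17 = 289 - 34 ≡ 23; y = λ·(17 - 23) - 23 ≡ 20. → (23, 20)

(23, 20)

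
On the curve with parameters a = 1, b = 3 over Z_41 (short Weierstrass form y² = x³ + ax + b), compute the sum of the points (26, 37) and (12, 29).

(26, 37) + (12, 29). λ = (29 - 37)/(12 - 26) ≡ 33/27 mod 41. 27⁻¹ ≡ 38 (mod 41) since 27·38 = 1026 ≡ 1, so λ ≡ 24.
  x = λ² - 26 - 12 = 576 - 38 ≡ 5; y = λ·(26 - 5) - 37 ≡ 16. → (5, 16)

(5, 16)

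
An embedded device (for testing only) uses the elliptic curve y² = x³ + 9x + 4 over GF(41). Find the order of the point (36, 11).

12

2P: tangent at (36, 11): λ = (3·36² + 9)/(2·11) ≡ 2/22. 22⁻¹ ≡ 28 (mod 41), so λ ≡ 2·28 ≡ 15.
  x = λ² - 36 - 36 = 225 - 72 ≡ 30; y = λ·(36 - 30) - 11 ≡ 38. → (30, 38)
3P: (30, 38) + (36, 11). λ = (11 - 38)/(36 - 30) ≡ 14/6 mod 41. 6⁻¹ ≡ 7 (mod 41), so λ ≡ 16.
  x = λ² - 30 - 36 = 256 - 66 ≡ 26; y = λ·(30 - 26) - 38 ≡ 26. → (26, 26)
4P: (26, 26) + (36, 11). λ = (11 - 26)/(36 - 26) ≡ 26/10 mod 41. 10⁻¹ ≡ 37 (mod 41), so λ ≡ 19.
  x = λ² - 26 - 36 = 361 - 62 ≡ 12; y = λ·(26 - 12) - 26 ≡ 35. → (12, 35)
5P: (12, 35) + (36, 11). λ = (11 - 35)/(36 - 12) ≡ 17/24 mod 41. 24⁻¹ ≡ 12 (mod 41) since 24·12 = 288 ≡ 1, so λ ≡ 40.
  x = λ² - 12 - 36 = 1600 - 48 ≡ 35; y = λ·(12 - 35) - 35 ≡ 29. → (35, 29)
6P: (35, 29) + (36, 11). λ = (11 - 29)/(36 - 35) ≡ 23/1 mod 41. 1⁻¹ ≡ 1 (mod 41) since 1·1 = 1 ≡ 1, so λ ≡ 23.
  x = λ² - 35 - 36 = 529 - 71 ≡ 7; y = λ·(35 - 7) - 29 ≡ 0. → (7, 0)
7P: (7, 0) + (36, 11). λ = (11 - 0)/(36 - 7) ≡ 11/29 mod 41. 29⁻¹ ≡ 17 (mod 41) since 29·17 = 493 ≡ 1, so λ ≡ 23.
  x = λ² - 7 - 36 = 529 - 43 ≡ 35; y = λ·(7 - 35) - 0 ≡ 12. → (35, 12)
8P: (35, 12) + (36, 11). λ = (11 - 12)/(36 - 35) ≡ 40/1 mod 41. 1⁻¹ ≡ 1 (mod 41) since 1·1 = 1 ≡ 1, so λ ≡ 40.
  x = λ² - 35 - 36 = 1600 - 71 ≡ 12; y = λ·(35 - 12) - 12 ≡ 6. → (12, 6)
9P: (12, 6) + (36, 11). λ = (11 - 6)/(36 - 12) ≡ 5/24 mod 41. 24⁻¹ ≡ 12 (mod 41), so λ ≡ 19.
  x = λ² - 12 - 36 = 361 - 48 ≡ 26; y = λ·(12 - 26) - 6 ≡ 15. → (26, 15)
10P: (26, 15) + (36, 11). λ = (11 - 15)/(36 - 26) ≡ 37/10 mod 41. 10⁻¹ ≡ 37 (mod 41) since 10·37 = 370 ≡ 1, so λ ≡ 16.
  x = λ² - 26 - 36 = 256 - 62 ≡ 30; y = λ·(26 - 30) - 15 ≡ 3. → (30, 3)
11P: (30, 3) + (36, 11). λ = (11 - 3)/(36 - 30) ≡ 8/6 mod 41. 6⁻¹ ≡ 7 (mod 41), so λ ≡ 15.
  x = λ² - 30 - 36 = 225 - 66 ≡ 36; y = λ·(30 - 36) - 3 ≡ 30. → (36, 30)
12P: (36, 30) + (36, 11): same x and y₁ ≡ -y₂, so the sum is O.
12P = O, so the order is 12.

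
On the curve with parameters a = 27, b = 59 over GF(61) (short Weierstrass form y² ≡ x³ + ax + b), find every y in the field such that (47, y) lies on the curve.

29, 32

x³ + 27x + 59 = 105151 ≡ 48 (mod 61).
Square roots of 48 mod 61: 29 and 32 (since 29² = 841 ≡ 48).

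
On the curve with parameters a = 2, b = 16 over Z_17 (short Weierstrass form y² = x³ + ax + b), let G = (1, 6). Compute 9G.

(15, 2)

Repeated addition: build up to 9G.
2G: tangent at (1, 6): λ = (3·1² + 2)/(2·6) ≡ 5/12. 12⁻¹ ≡ 10 (mod 17) since 12·10 = 120 ≡ 1, so λ ≡ 5·10 ≡ 16.
  x = λ² - 1 - 1 = 256 - 2 ≡ 16; y = λ·(1 - 16) - 6 ≡ 9. → (16, 9)
3G: (16, 9) + (1, 6). λ = (6 - 9)/(1 - 16) ≡ 14/2 mod 17. 2⁻¹ ≡ 9 (mod 17) since 2·9 = 18 ≡ 1, so λ ≡ 7.
  x = λ² - 16 - 1 = 49 - 17 ≡ 15; y = λ·(16 - 15) - 9 ≡ 15. → (15, 15)
4G: (15, 15) + (1, 6). λ = (6 - 15)/(1 - 15) ≡ 8/3 mod 17. 3⁻¹ ≡ 6 (mod 17), so λ ≡ 14.
  x = λ² - 15 - 1 = 196 - 16 ≡ 10; y = λ·(15 - 10) - 15 ≡ 4. → (10, 4)
5G: (10, 4) + (1, 6). λ = (6 - 4)/(1 - 10) ≡ 2/8 mod 17. 8⁻¹ ≡ 15 (mod 17) since 8·15 = 120 ≡ 1, so λ ≡ 13.
  x = λ² - 10 - 1 = 169 - 11 ≡ 5; y = λ·(10 - 5) - 4 ≡ 10. → (5, 10)
6G: (5, 10) + (1, 6). λ = (6 - 10)/(1 - 5) ≡ 13/13 mod 17. 13⁻¹ ≡ 4 (mod 17), so λ ≡ 1.
  x = λ² - 5 - 1 = 1 - 6 ≡ 12; y = λ·(5 - 12) - 10 ≡ 0. → (12, 0)
7G: (12, 0) + (1, 6). λ = (6 - 0)/(1 - 12) ≡ 6/6 mod 17. 6⁻¹ ≡ 3 (mod 17) since 6·3 = 18 ≡ 1, so λ ≡ 1.
  x = λ² - 12 - 1 = 1 - 13 ≡ 5; y = λ·(12 - 5) - 0 ≡ 7. → (5, 7)
8G: (5, 7) + (1, 6). λ = (6 - 7)/(1 - 5) ≡ 16/13 mod 17. 13⁻¹ ≡ 4 (mod 17), so λ ≡ 13.
  x = λ² - 5 - 1 = 169 - 6 ≡ 10; y = λ·(5 - 10) - 7 ≡ 13. → (10, 13)
9G: (10, 13) + (1, 6). λ = (6 - 13)/(1 - 10) ≡ 10/8 mod 17. 8⁻¹ ≡ 15 (mod 17), so λ ≡ 14.
  x = λ² - 10 - 1 = 196 - 11 ≡ 15; y = λ·(10 - 15) - 13 ≡ 2. → (15, 2)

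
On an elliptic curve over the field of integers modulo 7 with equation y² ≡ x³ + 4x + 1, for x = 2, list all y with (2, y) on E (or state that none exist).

x³ + 4x + 1 = 17 ≡ 3 (mod 7).
3 is a non-residue mod 7; no y exists.

none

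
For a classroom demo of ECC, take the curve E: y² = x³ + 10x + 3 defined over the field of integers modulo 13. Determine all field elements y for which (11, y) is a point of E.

1, 12

x³ + 10x + 3 = 1444 ≡ 1 (mod 13).
Square roots of 1 mod 13: 1 and 12 (since 1² = 1 ≡ 1).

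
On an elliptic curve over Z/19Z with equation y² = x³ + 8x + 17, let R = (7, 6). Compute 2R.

(11, 12)

tangent at (7, 6): λ = (3·7² + 8)/(2·6) ≡ 3/12. 12⁻¹ ≡ 8 (mod 19), so λ ≡ 3·8 ≡ 5.
  x = λ² - 7 - 7 = 25 - 14 ≡ 11; y = λ·(7 - 11) - 6 ≡ 12. → (11, 12)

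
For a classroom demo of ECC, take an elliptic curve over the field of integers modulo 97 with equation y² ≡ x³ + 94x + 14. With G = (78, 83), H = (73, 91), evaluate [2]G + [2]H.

First 2G:
Repeated addition: build up to 2G.
2G: tangent at (78, 83): λ = (3·78² + 94)/(2·83) ≡ 13/69. 69⁻¹ ≡ 45 (mod 97), so λ ≡ 13·45 ≡ 3.
  x = λ² - 78 - 78 = 9 - 156 ≡ 47; y = λ·(78 - 47) - 83 ≡ 10. → (47, 10)
2G = (47, 10).
Next 2H:
Repeated addition: build up to 2H.
2H: tangent at (73, 91): λ = (3·73² + 94)/(2·91) ≡ 76/85. 85⁻¹ ≡ 8 (mod 97), so λ ≡ 76·8 ≡ 26.
  x = λ² - 73 - 73 = 676 - 146 ≡ 45; y = λ·(73 - 45) - 91 ≡ 55. → (45, 55)
2H = (45, 55).
Finally 2G + 2H:
(47, 10) + (45, 55). λ = (55 - 10)/(45 - 47) ≡ 45/95 mod 97. 95⁻¹ ≡ 48 (mod 97), so λ ≡ 26.
  x = λ² - 47 - 45 = 676 - 92 ≡ 2; y = λ·(47 - 2) - 10 ≡ 93. → (2, 93)

(2, 93)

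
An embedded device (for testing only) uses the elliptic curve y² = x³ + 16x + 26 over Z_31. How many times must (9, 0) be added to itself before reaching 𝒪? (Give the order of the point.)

2P: (9, 0) + (9, 0): same x and y₁ ≡ -y₂, so the sum is 𝒪.
2P = 𝒪, so the order is 2.

2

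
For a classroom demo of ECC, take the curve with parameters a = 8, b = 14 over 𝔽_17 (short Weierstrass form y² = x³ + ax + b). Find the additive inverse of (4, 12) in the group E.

(4, 5)

-(4, 12) = (4, -12 mod 17) = (4, 5).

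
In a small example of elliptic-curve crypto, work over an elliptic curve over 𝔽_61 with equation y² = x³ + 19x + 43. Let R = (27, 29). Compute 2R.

tangent at (27, 29): λ = (3·27² + 19)/(2·29) ≡ 10/58. 58⁻¹ ≡ 20 (mod 61), so λ ≡ 10·20 ≡ 17.
  x = λ² - 27 - 27 = 289 - 54 ≡ 52; y = λ·(27 - 52) - 29 ≡ 34. → (52, 34)

(52, 34)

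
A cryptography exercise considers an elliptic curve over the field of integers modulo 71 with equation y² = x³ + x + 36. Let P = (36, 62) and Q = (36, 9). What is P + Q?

The two points share x = 36 and their y-coordinates satisfy 62 + 9 ≡ 0 (mod 71), so they are inverses. Their sum is O.

O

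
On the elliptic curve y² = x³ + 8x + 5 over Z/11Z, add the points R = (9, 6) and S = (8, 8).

(9, 6) + (8, 8). λ = (8 - 6)/(8 - 9) ≡ 2/10 mod 11. 10⁻¹ ≡ 10 (mod 11), so λ ≡ 9.
  x = λ² - 9 - 8 = 81 - 17 ≡ 9; y = λ·(9 - 9) - 6 ≡ 5. → (9, 5)

(9, 5)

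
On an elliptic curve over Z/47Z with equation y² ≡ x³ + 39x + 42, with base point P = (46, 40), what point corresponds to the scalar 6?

(28, 44)

Repeated addition: build up to 6P.
2P: tangent at (46, 40): λ = (3·46² + 39)/(2·40) ≡ 42/33. 33⁻¹ ≡ 10 (mod 47), so λ ≡ 42·10 ≡ 44.
  x = λ² - 46 - 46 = 1936 - 92 ≡ 11; y = λ·(46 - 11) - 40 ≡ 43. → (11, 43)
3P: (11, 43) + (46, 40). λ = (40 - 43)/(46 - 11) ≡ 44/35 mod 47. 35⁻¹ ≡ 43 (mod 47) since 35·43 = 1505 ≡ 1, so λ ≡ 12.
  x = λ² - 11 - 46 = 144 - 57 ≡ 40; y = λ·(11 - 40) - 43 ≡ 32. → (40, 32)
4P: (40, 32) + (46, 40). λ = (40 - 32)/(46 - 40) ≡ 8/6 mod 47. 6⁻¹ ≡ 8 (mod 47) since 6·8 = 48 ≡ 1, so λ ≡ 17.
  x = λ² - 40 - 46 = 289 - 86 ≡ 15; y = λ·(40 - 15) - 32 ≡ 17. → (15, 17)
5P: (15, 17) + (46, 40). λ = (40 - 17)/(46 - 15) ≡ 23/31 mod 47. 31⁻¹ ≡ 44 (mod 47), so λ ≡ 25.
  x = λ² - 15 - 46 = 625 - 61 ≡ 0; y = λ·(15 - 0) - 17 ≡ 29. → (0, 29)
6P: (0, 29) + (46, 40). λ = (40 - 29)/(46 - 0) ≡ 11/46 mod 47. 46⁻¹ ≡ 46 (mod 47) since 46·46 = 2116 ≡ 1, so λ ≡ 36.
  x = λ² - 0 - 46 = 1296 - 46 ≡ 28; y = λ·(0 - 28) - 29 ≡ 44. → (28, 44)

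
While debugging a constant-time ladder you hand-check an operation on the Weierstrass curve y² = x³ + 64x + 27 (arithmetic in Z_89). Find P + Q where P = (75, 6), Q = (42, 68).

(83, 36)

(75, 6) + (42, 68). λ = (68 - 6)/(42 - 75) ≡ 62/56 mod 89. 56⁻¹ ≡ 62 (mod 89), so λ ≡ 17.
  x = λ² - 75 - 42 = 289 - 117 ≡ 83; y = λ·(75 - 83) - 6 ≡ 36. → (83, 36)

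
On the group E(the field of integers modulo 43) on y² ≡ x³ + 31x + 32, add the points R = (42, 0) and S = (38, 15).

(12, 38)

(42, 0) + (38, 15). λ = (15 - 0)/(38 - 42) ≡ 15/39 mod 43. 39⁻¹ ≡ 32 (mod 43) since 39·32 = 1248 ≡ 1, so λ ≡ 7.
  x = λ² - 42 - 38 = 49 - 80 ≡ 12; y = λ·(42 - 12) - 0 ≡ 38. → (12, 38)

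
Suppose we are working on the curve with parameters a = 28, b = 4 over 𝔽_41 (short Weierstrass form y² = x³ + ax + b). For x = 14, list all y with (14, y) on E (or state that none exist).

none

x³ + 28x + 4 = 3140 ≡ 24 (mod 41).
24 is a non-residue mod 41; no y exists.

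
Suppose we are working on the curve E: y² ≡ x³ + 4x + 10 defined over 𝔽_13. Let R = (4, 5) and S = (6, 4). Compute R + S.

(0, 6)

(4, 5) + (6, 4). λ = (4 - 5)/(6 - 4) ≡ 12/2 mod 13. 2⁻¹ ≡ 7 (mod 13) since 2·7 = 14 ≡ 1, so λ ≡ 6.
  x = λ² - 4 - 6 = 36 - 10 ≡ 0; y = λ·(4 - 0) - 5 ≡ 6. → (0, 6)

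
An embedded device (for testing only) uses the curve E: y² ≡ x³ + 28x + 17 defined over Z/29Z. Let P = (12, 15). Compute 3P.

Repeated addition: build up to 3P.
2P: tangent at (12, 15): λ = (3·12² + 28)/(2·15) ≡ 25/1. 1⁻¹ ≡ 1 (mod 29), so λ ≡ 25·1 ≡ 25.
  x = λ² - 12 - 12 = 625 - 24 ≡ 21; y = λ·(12 - 21) - 15 ≡ 21. → (21, 21)
3P: (21, 21) + (12, 15). λ = (15 - 21)/(12 - 21) ≡ 23/20 mod 29. 20⁻¹ ≡ 16 (mod 29) since 20·16 = 320 ≡ 1, so λ ≡ 20.
  x = λ² - 21 - 12 = 400 - 33 ≡ 19; y = λ·(21 - 19) - 21 ≡ 19. → (19, 19)

(19, 19)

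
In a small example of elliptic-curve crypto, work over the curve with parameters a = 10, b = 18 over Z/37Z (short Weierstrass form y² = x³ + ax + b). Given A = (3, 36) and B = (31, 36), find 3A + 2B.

First 3A:
Repeated addition: build up to 3A.
2A: tangent at (3, 36): λ = (3·3² + 10)/(2·36) ≡ 0/35. 35⁻¹ ≡ 18 (mod 37) since 35·18 = 630 ≡ 1, so λ ≡ 0·18 ≡ 0.
  x = λ² - 3 - 3 = 0 - 6 ≡ 31; y = λ·(3 - 31) - 36 ≡ 1. → (31, 1)
3A: (31, 1) + (3, 36). λ = (36 - 1)/(3 - 31) ≡ 35/9 mod 37. 9⁻¹ ≡ 33 (mod 37) since 9·33 = 297 ≡ 1, so λ ≡ 8.
  x = λ² - 31 - 3 = 64 - 34 ≡ 30; y = λ·(31 - 30) - 1 ≡ 7. → (30, 7)
3A = (30, 7).
Next 2B:
Repeated addition: build up to 2B.
2B: tangent at (31, 36): λ = (3·31² + 10)/(2·36) ≡ 7/35. 35⁻¹ ≡ 18 (mod 37), so λ ≡ 7·18 ≡ 15.
  x = λ² - 31 - 31 = 225 - 62 ≡ 15; y = λ·(31 - 15) - 36 ≡ 19. → (15, 19)
2B = (15, 19).
Finally 3A + 2B:
(30, 7) + (15, 19). λ = (19 - 7)/(15 - 30) ≡ 12/22 mod 37. 22⁻¹ ≡ 32 (mod 37), so λ ≡ 14.
  x = λ² - 30 - 15 = 196 - 45 ≡ 3; y = λ·(30 - 3) - 7 ≡ 1. → (3, 1)

(3, 1)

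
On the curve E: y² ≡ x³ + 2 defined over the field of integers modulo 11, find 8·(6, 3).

O

Write Q = (6, 3).
Repeated addition: build up to 8Q.
2Q: tangent at (6, 3): λ = (3·6² + 0)/(2·3) ≡ 9/6. 6⁻¹ ≡ 2 (mod 11), so λ ≡ 9·2 ≡ 7.
  x = λ² - 6 - 6 = 49 - 12 ≡ 4; y = λ·(6 - 4) - 3 ≡ 0. → (4, 0)
3Q: (4, 0) + (6, 3). λ = (3 - 0)/(6 - 4) ≡ 3/2 mod 11. 2⁻¹ ≡ 6 (mod 11) since 2·6 = 12 ≡ 1, so λ ≡ 7.
  x = λ² - 4 - 6 = 49 - 10 ≡ 6; y = λ·(4 - 6) - 0 ≡ 8. → (6, 8)
4Q: (6, 8) + (6, 3): same x and y₁ ≡ -y₂, so the sum is ∞.
5Q: ∞ + (6, 3) = (6, 3) (identity).
6Q: tangent at (6, 3): λ = (3·6² + 0)/(2·3) ≡ 9/6. 6⁻¹ ≡ 2 (mod 11) since 6·2 = 12 ≡ 1, so λ ≡ 9·2 ≡ 7.
  x = λ² - 6 - 6 = 49 - 12 ≡ 4; y = λ·(6 - 4) - 3 ≡ 0. → (4, 0)
7Q: (4, 0) + (6, 3). λ = (3 - 0)/(6 - 4) ≡ 3/2 mod 11. 2⁻¹ ≡ 6 (mod 11), so λ ≡ 7.
  x = λ² - 4 - 6 = 49 - 10 ≡ 6; y = λ·(4 - 6) - 0 ≡ 8. → (6, 8)
8Q: (6, 8) + (6, 3): same x and y₁ ≡ -y₂, so the sum is ∞.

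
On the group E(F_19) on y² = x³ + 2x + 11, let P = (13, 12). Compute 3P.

Repeated addition: build up to 3P.
2P: tangent at (13, 12): λ = (3·13² + 2)/(2·12) ≡ 15/5. 5⁻¹ ≡ 4 (mod 19), so λ ≡ 15·4 ≡ 3.
  x = λ² - 13 - 13 = 9 - 26 ≡ 2; y = λ·(13 - 2) - 12 ≡ 2. → (2, 2)
3P: (2, 2) + (13, 12). λ = (12 - 2)/(13 - 2) ≡ 10/11 mod 19. 11⁻¹ ≡ 7 (mod 19), so λ ≡ 13.
  x = λ² - 2 - 13 = 169 - 15 ≡ 2; y = λ·(2 - 2) - 2 ≡ 17. → (2, 17)

(2, 17)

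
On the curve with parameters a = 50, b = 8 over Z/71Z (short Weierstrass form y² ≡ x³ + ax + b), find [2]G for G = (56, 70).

(33, 6)

tangent at (56, 70): λ = (3·56² + 50)/(2·70) ≡ 15/69. 69⁻¹ ≡ 35 (mod 71), so λ ≡ 15·35 ≡ 28.
  x = λ² - 56 - 56 = 784 - 112 ≡ 33; y = λ·(56 - 33) - 70 ≡ 6. → (33, 6)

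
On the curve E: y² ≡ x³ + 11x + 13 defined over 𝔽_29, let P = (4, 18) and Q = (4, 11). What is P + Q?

The two points share x = 4 and their y-coordinates satisfy 18 + 11 ≡ 0 (mod 29), so they are inverses. Their sum is ∞.

O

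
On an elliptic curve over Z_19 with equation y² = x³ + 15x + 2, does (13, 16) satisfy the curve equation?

y² = 16² ≡ 9; x³ + 15x + 2 = 2394 ≡ 0 (mod 19). 9 ≠ 0.

no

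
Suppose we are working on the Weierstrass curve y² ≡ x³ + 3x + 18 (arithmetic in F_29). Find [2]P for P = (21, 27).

tangent at (21, 27): λ = (3·21² + 3)/(2·27) ≡ 21/25. 25⁻¹ ≡ 7 (mod 29), so λ ≡ 21·7 ≡ 2.
  x = λ² - 21 - 21 = 4 - 42 ≡ 20; y = λ·(21 - 20) - 27 ≡ 4. → (20, 4)

(20, 4)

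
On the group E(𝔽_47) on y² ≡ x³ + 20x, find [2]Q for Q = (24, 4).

tangent at (24, 4): λ = (3·24² + 20)/(2·4) ≡ 9/8. 8⁻¹ ≡ 6 (mod 47), so λ ≡ 9·6 ≡ 7.
  x = λ² - 24 - 24 = 49 - 48 ≡ 1; y = λ·(24 - 1) - 4 ≡ 16. → (1, 16)

(1, 16)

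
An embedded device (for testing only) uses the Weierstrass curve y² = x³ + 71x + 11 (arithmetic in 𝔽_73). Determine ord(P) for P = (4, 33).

5

2P: tangent at (4, 33): λ = (3·4² + 71)/(2·33) ≡ 46/66. 66⁻¹ ≡ 52 (mod 73) since 66·52 = 3432 ≡ 1, so λ ≡ 46·52 ≡ 56.
  x = λ² - 4 - 4 = 3136 - 8 ≡ 62; y = λ·(4 - 62) - 33 ≡ 4. → (62, 4)
3P: (62, 4) + (4, 33). λ = (33 - 4)/(4 - 62) ≡ 29/15 mod 73. 15⁻¹ ≡ 39 (mod 73) since 15·39 = 585 ≡ 1, so λ ≡ 36.
  x = λ² - 62 - 4 = 1296 - 66 ≡ 62; y = λ·(62 - 62) - 4 ≡ 69. → (62, 69)
4P: (62, 69) + (4, 33). λ = (33 - 69)/(4 - 62) ≡ 37/15 mod 73. 15⁻¹ ≡ 39 (mod 73), so λ ≡ 56.
  x = λ² - 62 - 4 = 3136 - 66 ≡ 4; y = λ·(62 - 4) - 69 ≡ 40. → (4, 40)
5P: (4, 40) + (4, 33): same x and y₁ ≡ -y₂, so the sum is the point at infinity.
5P = the point at infinity, so the order is 5.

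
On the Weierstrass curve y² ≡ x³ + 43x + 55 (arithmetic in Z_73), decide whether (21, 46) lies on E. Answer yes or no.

yes

y² = 46² ≡ 72; x³ + 43x + 55 = 10219 ≡ 72 (mod 73). 72 = 72.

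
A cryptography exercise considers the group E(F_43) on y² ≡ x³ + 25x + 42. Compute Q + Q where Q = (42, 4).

tangent at (42, 4): λ = (3·42² + 25)/(2·4) ≡ 28/8. 8⁻¹ ≡ 27 (mod 43) since 8·27 = 216 ≡ 1, so λ ≡ 28·27 ≡ 25.
  x = λ² - 42 - 42 = 625 - 84 ≡ 25; y = λ·(42 - 25) - 4 ≡ 34. → (25, 34)

(25, 34)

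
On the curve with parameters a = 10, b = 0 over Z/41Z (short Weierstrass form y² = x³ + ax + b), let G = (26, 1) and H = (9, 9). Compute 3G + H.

(28, 16)

First 3G:
Repeated addition: build up to 3G.
2G: tangent at (26, 1): λ = (3·26² + 10)/(2·1) ≡ 29/2. 2⁻¹ ≡ 21 (mod 41) since 2·21 = 42 ≡ 1, so λ ≡ 29·21 ≡ 35.
  x = λ² - 26 - 26 = 1225 - 52 ≡ 25; y = λ·(26 - 25) - 1 ≡ 34. → (25, 34)
3G: (25, 34) + (26, 1). λ = (1 - 34)/(26 - 25) ≡ 8/1 mod 41. 1⁻¹ ≡ 1 (mod 41) since 1·1 = 1 ≡ 1, so λ ≡ 8.
  x = λ² - 25 - 26 = 64 - 51 ≡ 13; y = λ·(25 - 13) - 34 ≡ 21. → (13, 21)
3G = (13, 21).
Finally 3G + H:
(13, 21) + (9, 9). λ = (9 - 21)/(9 - 13) ≡ 29/37 mod 41. 37⁻¹ ≡ 10 (mod 41), so λ ≡ 3.
  x = λ² - 13 - 9 = 9 - 22 ≡ 28; y = λ·(13 - 28) - 21 ≡ 16. → (28, 16)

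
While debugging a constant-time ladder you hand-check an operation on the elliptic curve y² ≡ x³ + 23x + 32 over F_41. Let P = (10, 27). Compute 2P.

(26, 17)

tangent at (10, 27): λ = (3·10² + 23)/(2·27) ≡ 36/13. 13⁻¹ ≡ 19 (mod 41), so λ ≡ 36·19 ≡ 28.
  x = λ² - 10 - 10 = 784 - 20 ≡ 26; y = λ·(10 - 26) - 27 ≡ 17. → (26, 17)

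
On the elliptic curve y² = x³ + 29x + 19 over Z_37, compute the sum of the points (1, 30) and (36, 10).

(1, 30) + (36, 10). λ = (10 - 30)/(36 - 1) ≡ 17/35 mod 37. 35⁻¹ ≡ 18 (mod 37) since 35·18 = 630 ≡ 1, so λ ≡ 10.
  x = λ² - 1 - 36 = 100 - 37 ≡ 26; y = λ·(1 - 26) - 30 ≡ 16. → (26, 16)

(26, 16)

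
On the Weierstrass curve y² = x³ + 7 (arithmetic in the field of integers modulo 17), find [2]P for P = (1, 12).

(2, 7)

tangent at (1, 12): λ = (3·1² + 0)/(2·12) ≡ 3/7. 7⁻¹ ≡ 5 (mod 17), so λ ≡ 3·5 ≡ 15.
  x = λ² - 1 - 1 = 225 - 2 ≡ 2; y = λ·(1 - 2) - 12 ≡ 7. → (2, 7)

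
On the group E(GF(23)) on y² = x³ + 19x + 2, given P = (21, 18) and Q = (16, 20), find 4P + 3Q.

(18, 14)

First 4P:
Double-and-add on 4 = (100)₂. Start with P = (21, 18) for the leading 1-bit.
double: tangent at (21, 18): λ = (3·21² + 19)/(2·18) ≡ 8/13. 13⁻¹ ≡ 16 (mod 23) since 13·16 = 208 ≡ 1, so λ ≡ 8·16 ≡ 13.
  x = λ² - 21 - 21 = 169 - 42 ≡ 12; y = λ·(21 - 12) - 18 ≡ 7. → (12, 7)
double: tangent at (12, 7): λ = (3·12² + 19)/(2·7) ≡ 14/14. 14⁻¹ ≡ 5 (mod 23) since 14·5 = 70 ≡ 1, so λ ≡ 14·5 ≡ 1.
  x = λ² - 12 - 12 = 1 - 24 ≡ 0; y = λ·(12 - 0) - 7 ≡ 5. → (0, 5)
4P = (0, 5).
Next 3Q:
Repeated addition: build up to 3Q.
2Q: tangent at (16, 20): λ = (3·16² + 19)/(2·20) ≡ 5/17. 17⁻¹ ≡ 19 (mod 23) since 17·19 = 323 ≡ 1, so λ ≡ 5·19 ≡ 3.
  x = λ² - 16 - 16 = 9 - 32 ≡ 0; y = λ·(16 - 0) - 20 ≡ 5. → (0, 5)
3Q: (0, 5) + (16, 20). λ = (20 - 5)/(16 - 0) ≡ 15/16 mod 23. 16⁻¹ ≡ 13 (mod 23), so λ ≡ 11.
  x = λ² - 0 - 16 = 121 - 16 ≡ 13; y = λ·(0 - 13) - 5 ≡ 13. → (13, 13)
3Q = (13, 13).
Finally 4P + 3Q:
(0, 5) + (13, 13). λ = (13 - 5)/(13 - 0) ≡ 8/13 mod 23. 13⁻¹ ≡ 16 (mod 23), so λ ≡ 13.
  x = λ² - 0 - 13 = 169 - 13 ≡ 18; y = λ·(0 - 18) - 5 ≡ 14. → (18, 14)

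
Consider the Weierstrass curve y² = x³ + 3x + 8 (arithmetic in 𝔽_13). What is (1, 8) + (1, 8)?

tangent at (1, 8): λ = (3·1² + 3)/(2·8) ≡ 6/3. 3⁻¹ ≡ 9 (mod 13), so λ ≡ 6·9 ≡ 2.
  x = λ² - 1 - 1 = 4 - 2 ≡ 2; y = λ·(1 - 2) - 8 ≡ 3. → (2, 3)

(2, 3)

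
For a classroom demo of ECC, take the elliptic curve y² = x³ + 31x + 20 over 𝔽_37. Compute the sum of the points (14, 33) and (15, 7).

(18, 34)

(14, 33) + (15, 7). λ = (7 - 33)/(15 - 14) ≡ 11/1 mod 37. 1⁻¹ ≡ 1 (mod 37), so λ ≡ 11.
  x = λ² - 14 - 15 = 121 - 29 ≡ 18; y = λ·(14 - 18) - 33 ≡ 34. → (18, 34)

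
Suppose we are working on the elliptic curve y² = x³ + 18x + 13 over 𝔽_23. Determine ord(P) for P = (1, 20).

2P: tangent at (1, 20): λ = (3·1² + 18)/(2·20) ≡ 21/17. 17⁻¹ ≡ 19 (mod 23), so λ ≡ 21·19 ≡ 8.
  x = λ² - 1 - 1 = 64 - 2 ≡ 16; y = λ·(1 - 16) - 20 ≡ 21. → (16, 21)
3P: (16, 21) + (1, 20). λ = (20 - 21)/(1 - 16) ≡ 22/8 mod 23. 8⁻¹ ≡ 3 (mod 23), so λ ≡ 20.
  x = λ² - 16 - 1 = 400 - 17 ≡ 15; y = λ·(16 - 15) - 21 ≡ 22. → (15, 22)
4P: (15, 22) + (1, 20). λ = (20 - 22)/(1 - 15) ≡ 21/9 mod 23. 9⁻¹ ≡ 18 (mod 23), so λ ≡ 10.
  x = λ² - 15 - 1 = 100 - 16 ≡ 15; y = λ·(15 - 15) - 22 ≡ 1. → (15, 1)
5P: (15, 1) + (1, 20). λ = (20 - 1)/(1 - 15) ≡ 19/9 mod 23. 9⁻¹ ≡ 18 (mod 23), so λ ≡ 20.
  x = λ² - 15 - 1 = 400 - 16 ≡ 16; y = λ·(15 - 16) - 1 ≡ 2. → (16, 2)
6P: (16, 2) + (1, 20). λ = (20 - 2)/(1 - 16) ≡ 18/8 mod 23. 8⁻¹ ≡ 3 (mod 23), so λ ≡ 8.
  x = λ² - 16 - 1 = 64 - 17 ≡ 1; y = λ·(16 - 1) - 2 ≡ 3. → (1, 3)
7P: (1, 3) + (1, 20): same x and y₁ ≡ -y₂, so the sum is ∞.
7P = ∞, so the order is 7.

7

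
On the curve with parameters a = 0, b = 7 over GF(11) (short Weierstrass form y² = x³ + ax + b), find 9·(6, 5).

Write Q = (6, 5).
Double-and-add on 9 = (1001)₂. Start with Q = (6, 5) for the leading 1-bit.
double: tangent at (6, 5): λ = (3·6² + 0)/(2·5) ≡ 9/10. 10⁻¹ ≡ 10 (mod 11), so λ ≡ 9·10 ≡ 2.
  x = λ² - 6 - 6 = 4 - 12 ≡ 3; y = λ·(6 - 3) - 5 ≡ 1. → (3, 1)
double: tangent at (3, 1): λ = (3·3² + 0)/(2·1) ≡ 5/2. 2⁻¹ ≡ 6 (mod 11) since 2·6 = 12 ≡ 1, so λ ≡ 5·6 ≡ 8.
  x = λ² - 3 - 3 = 64 - 6 ≡ 3; y = λ·(3 - 3) - 1 ≡ 10. → (3, 10)
double: tangent at (3, 10): λ = (3·3² + 0)/(2·10) ≡ 5/9. 9⁻¹ ≡ 5 (mod 11), so λ ≡ 5·5 ≡ 3.
  x = λ² - 3 - 3 = 9 - 6 ≡ 3; y = λ·(3 - 3) - 10 ≡ 1. → (3, 1)
add Q: (3, 1) + (6, 5). λ = (5 - 1)/(6 - 3) ≡ 4/3 mod 11. 3⁻¹ ≡ 4 (mod 11) since 3·4 = 12 ≡ 1, so λ ≡ 5.
  x = λ² - 3 - 6 = 25 - 9 ≡ 5; y = λ·(3 - 5) - 1 ≡ 0. → (5, 0)

(5, 0)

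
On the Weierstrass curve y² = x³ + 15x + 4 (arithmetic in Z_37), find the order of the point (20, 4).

2P: tangent at (20, 4): λ = (3·20² + 15)/(2·4) ≡ 31/8. 8⁻¹ ≡ 14 (mod 37), so λ ≡ 31·14 ≡ 27.
  x = λ² - 20 - 20 = 729 - 40 ≡ 23; y = λ·(20 - 23) - 4 ≡ 26. → (23, 26)
3P: (23, 26) + (20, 4). λ = (4 - 26)/(20 - 23) ≡ 15/34 mod 37. 34⁻¹ ≡ 12 (mod 37) since 34·12 = 408 ≡ 1, so λ ≡ 32.
  x = λ² - 23 - 20 = 1024 - 43 ≡ 19; y = λ·(23 - 19) - 26 ≡ 28. → (19, 28)
4P: (19, 28) + (20, 4). λ = (4 - 28)/(20 - 19) ≡ 13/1 mod 37. 1⁻¹ ≡ 1 (mod 37), so λ ≡ 13.
  x = λ² - 19 - 20 = 169 - 39 ≡ 19; y = λ·(19 - 19) - 28 ≡ 9. → (19, 9)
5P: (19, 9) + (20, 4). λ = (4 - 9)/(20 - 19) ≡ 32/1 mod 37. 1⁻¹ ≡ 1 (mod 37), so λ ≡ 32.
  x = λ² - 19 - 20 = 1024 - 39 ≡ 23; y = λ·(19 - 23) - 9 ≡ 11. → (23, 11)
6P: (23, 11) + (20, 4). λ = (4 - 11)/(20 - 23) ≡ 30/34 mod 37. 34⁻¹ ≡ 12 (mod 37), so λ ≡ 27.
  x = λ² - 23 - 20 = 729 - 43 ≡ 20; y = λ·(23 - 20) - 11 ≡ 33. → (20, 33)
7P: (20, 33) + (20, 4): same x and y₁ ≡ -y₂, so the sum is 𝒪.
7P = 𝒪, so the order is 7.

7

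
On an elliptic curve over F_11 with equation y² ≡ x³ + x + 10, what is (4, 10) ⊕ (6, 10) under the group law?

(4, 10) + (6, 10). λ = (10 - 10)/(6 - 4) ≡ 0/2 mod 11. 2⁻¹ ≡ 6 (mod 11) since 2·6 = 12 ≡ 1, so λ ≡ 0.
  x = λ² - 4 - 6 = 0 - 10 ≡ 1; y = λ·(4 - 1) - 10 ≡ 1. → (1, 1)

(1, 1)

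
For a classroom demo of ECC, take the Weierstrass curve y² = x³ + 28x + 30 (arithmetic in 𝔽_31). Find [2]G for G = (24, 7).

tangent at (24, 7): λ = (3·24² + 28)/(2·7) ≡ 20/14. 14⁻¹ ≡ 20 (mod 31) since 14·20 = 280 ≡ 1, so λ ≡ 20·20 ≡ 28.
  x = λ² - 24 - 24 = 784 - 48 ≡ 23; y = λ·(24 - 23) - 7 ≡ 21. → (23, 21)

(23, 21)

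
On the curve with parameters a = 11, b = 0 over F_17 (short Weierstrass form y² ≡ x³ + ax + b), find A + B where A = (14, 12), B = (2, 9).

(14, 12) + (2, 9). λ = (9 - 12)/(2 - 14) ≡ 14/5 mod 17. 5⁻¹ ≡ 7 (mod 17), so λ ≡ 13.
  x = λ² - 14 - 2 = 169 - 16 ≡ 0; y = λ·(14 - 0) - 12 ≡ 0. → (0, 0)

(0, 0)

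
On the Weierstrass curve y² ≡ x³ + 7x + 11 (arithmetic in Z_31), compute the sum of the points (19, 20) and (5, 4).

(14, 30)

(19, 20) + (5, 4). λ = (4 - 20)/(5 - 19) ≡ 15/17 mod 31. 17⁻¹ ≡ 11 (mod 31), so λ ≡ 10.
  x = λ² - 19 - 5 = 100 - 24 ≡ 14; y = λ·(19 - 14) - 20 ≡ 30. → (14, 30)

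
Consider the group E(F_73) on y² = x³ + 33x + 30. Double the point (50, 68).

tangent at (50, 68): λ = (3·50² + 33)/(2·68) ≡ 14/63. 63⁻¹ ≡ 51 (mod 73) since 63·51 = 3213 ≡ 1, so λ ≡ 14·51 ≡ 57.
  x = λ² - 50 - 50 = 3249 - 100 ≡ 10; y = λ·(50 - 10) - 68 ≡ 22. → (10, 22)

(10, 22)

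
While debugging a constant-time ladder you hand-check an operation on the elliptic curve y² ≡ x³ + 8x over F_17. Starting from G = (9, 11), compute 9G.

Repeated addition: build up to 9G.
2G: tangent at (9, 11): λ = (3·9² + 8)/(2·11) ≡ 13/5. 5⁻¹ ≡ 7 (mod 17), so λ ≡ 13·7 ≡ 6.
  x = λ² - 9 - 9 = 36 - 18 ≡ 1; y = λ·(9 - 1) - 11 ≡ 3. → (1, 3)
3G: (1, 3) + (9, 11). λ = (11 - 3)/(9 - 1) ≡ 8/8 mod 17. 8⁻¹ ≡ 15 (mod 17) since 8·15 = 120 ≡ 1, so λ ≡ 1.
  x = λ² - 1 - 9 = 1 - 10 ≡ 8; y = λ·(1 - 8) - 3 ≡ 7. → (8, 7)
4G: (8, 7) + (9, 11). λ = (11 - 7)/(9 - 8) ≡ 4/1 mod 17. 1⁻¹ ≡ 1 (mod 17) since 1·1 = 1 ≡ 1, so λ ≡ 4.
  x = λ² - 8 - 9 = 16 - 17 ≡ 16; y = λ·(8 - 16) - 7 ≡ 12. → (16, 12)
5G: (16, 12) + (9, 11). λ = (11 - 12)/(9 - 16) ≡ 16/10 mod 17. 10⁻¹ ≡ 12 (mod 17) since 10·12 = 120 ≡ 1, so λ ≡ 5.
  x = λ² - 16 - 9 = 25 - 25 ≡ 0; y = λ·(16 - 0) - 12 ≡ 0. → (0, 0)
6G: (0, 0) + (9, 11). λ = (11 - 0)/(9 - 0) ≡ 11/9 mod 17. 9⁻¹ ≡ 2 (mod 17), so λ ≡ 5.
  x = λ² - 0 - 9 = 25 - 9 ≡ 16; y = λ·(0 - 16) - 0 ≡ 5. → (16, 5)
7G: (16, 5) + (9, 11). λ = (11 - 5)/(9 - 16) ≡ 6/10 mod 17. 10⁻¹ ≡ 12 (mod 17), so λ ≡ 4.
  x = λ² - 16 - 9 = 16 - 25 ≡ 8; y = λ·(16 - 8) - 5 ≡ 10. → (8, 10)
8G: (8, 10) + (9, 11). λ = (11 - 10)/(9 - 8) ≡ 1/1 mod 17. 1⁻¹ ≡ 1 (mod 17), so λ ≡ 1.
  x = λ² - 8 - 9 = 1 - 17 ≡ 1; y = λ·(8 - 1) - 10 ≡ 14. → (1, 14)
9G: (1, 14) + (9, 11). λ = (11 - 14)/(9 - 1) ≡ 14/8 mod 17. 8⁻¹ ≡ 15 (mod 17) since 8·15 = 120 ≡ 1, so λ ≡ 6.
  x = λ² - 1 - 9 = 36 - 10 ≡ 9; y = λ·(1 - 9) - 14 ≡ 6. → (9, 6)

(9, 6)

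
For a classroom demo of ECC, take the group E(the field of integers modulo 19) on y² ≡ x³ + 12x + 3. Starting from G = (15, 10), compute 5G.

(9, 17)

Double-and-add on 5 = (101)₂. Start with G = (15, 10) for the leading 1-bit.
double: tangent at (15, 10): λ = (3·15² + 12)/(2·10) ≡ 3/1. 1⁻¹ ≡ 1 (mod 19), so λ ≡ 3·1 ≡ 3.
  x = λ² - 15 - 15 = 9 - 30 ≡ 17; y = λ·(15 - 17) - 10 ≡ 3. → (17, 3)
double: tangent at (17, 3): λ = (3·17² + 12)/(2·3) ≡ 5/6. 6⁻¹ ≡ 16 (mod 19), so λ ≡ 5·16 ≡ 4.
  x = λ² - 17 - 17 = 16 - 34 ≡ 1; y = λ·(17 - 1) - 3 ≡ 4. → (1, 4)
add G: (1, 4) + (15, 10). λ = (10 - 4)/(15 - 1) ≡ 6/14 mod 19. 14⁻¹ ≡ 15 (mod 19), so λ ≡ 14.
  x = λ² - 1 - 15 = 196 - 16 ≡ 9; y = λ·(1 - 9) - 4 ≡ 17. → (9, 17)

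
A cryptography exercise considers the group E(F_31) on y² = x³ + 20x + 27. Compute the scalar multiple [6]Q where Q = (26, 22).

Repeated addition: build up to 6Q.
2Q: tangent at (26, 22): λ = (3·26² + 20)/(2·22) ≡ 2/13. 13⁻¹ ≡ 12 (mod 31), so λ ≡ 2·12 ≡ 24.
  x = λ² - 26 - 26 = 576 - 52 ≡ 28; y = λ·(26 - 28) - 22 ≡ 23. → (28, 23)
3Q: (28, 23) + (26, 22). λ = (22 - 23)/(26 - 28) ≡ 30/29 mod 31. 29⁻¹ ≡ 15 (mod 31), so λ ≡ 16.
  x = λ² - 28 - 26 = 256 - 54 ≡ 16; y = λ·(28 - 16) - 23 ≡ 14. → (16, 14)
4Q: (16, 14) + (26, 22). λ = (22 - 14)/(26 - 16) ≡ 8/10 mod 31. 10⁻¹ ≡ 28 (mod 31) since 10·28 = 280 ≡ 1, so λ ≡ 7.
  x = λ² - 16 - 26 = 49 - 42 ≡ 7; y = λ·(16 - 7) - 14 ≡ 18. → (7, 18)
5Q: (7, 18) + (26, 22). λ = (22 - 18)/(26 - 7) ≡ 4/19 mod 31. 19⁻¹ ≡ 18 (mod 31) since 19·18 = 342 ≡ 1, so λ ≡ 10.
  x = λ² - 7 - 26 = 100 - 33 ≡ 5; y = λ·(7 - 5) - 18 ≡ 2. → (5, 2)
6Q: (5, 2) + (26, 22). λ = (22 - 2)/(26 - 5) ≡ 20/21 mod 31. 21⁻¹ ≡ 3 (mod 31) since 21·3 = 63 ≡ 1, so λ ≡ 29.
  x = λ² - 5 - 26 = 841 - 31 ≡ 4; y = λ·(5 - 4) - 2 ≡ 27. → (4, 27)

(4, 27)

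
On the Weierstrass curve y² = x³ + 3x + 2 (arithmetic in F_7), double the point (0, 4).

(2, 4)

tangent at (0, 4): λ = (3·0² + 3)/(2·4) ≡ 3/1. 1⁻¹ ≡ 1 (mod 7), so λ ≡ 3·1 ≡ 3.
  x = λ² - 0 - 0 = 9 - 0 ≡ 2; y = λ·(0 - 2) - 4 ≡ 4. → (2, 4)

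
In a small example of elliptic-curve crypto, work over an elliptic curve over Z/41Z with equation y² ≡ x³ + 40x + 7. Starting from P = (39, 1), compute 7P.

Repeated addition: build up to 7P.
2P: tangent at (39, 1): λ = (3·39² + 40)/(2·1) ≡ 11/2. 2⁻¹ ≡ 21 (mod 41), so λ ≡ 11·21 ≡ 26.
  x = λ² - 39 - 39 = 676 - 78 ≡ 24; y = λ·(39 - 24) - 1 ≡ 20. → (24, 20)
3P: (24, 20) + (39, 1). λ = (1 - 20)/(39 - 24) ≡ 22/15 mod 41. 15⁻¹ ≡ 11 (mod 41), so λ ≡ 37.
  x = λ² - 24 - 39 = 1369 - 63 ≡ 35; y = λ·(24 - 35) - 20 ≡ 24. → (35, 24)
4P: (35, 24) + (39, 1). λ = (1 - 24)/(39 - 35) ≡ 18/4 mod 41. 4⁻¹ ≡ 31 (mod 41) since 4·31 = 124 ≡ 1, so λ ≡ 25.
  x = λ² - 35 - 39 = 625 - 74 ≡ 18; y = λ·(35 - 18) - 24 ≡ 32. → (18, 32)
5P: (18, 32) + (39, 1). λ = (1 - 32)/(39 - 18) ≡ 10/21 mod 41. 21⁻¹ ≡ 2 (mod 41) since 21·2 = 42 ≡ 1, so λ ≡ 20.
  x = λ² - 18 - 39 = 400 - 57 ≡ 15; y = λ·(18 - 15) - 32 ≡ 28. → (15, 28)
6P: (15, 28) + (39, 1). λ = (1 - 28)/(39 - 15) ≡ 14/24 mod 41. 24⁻¹ ≡ 12 (mod 41), so λ ≡ 4.
  x = λ² - 15 - 39 = 16 - 54 ≡ 3; y = λ·(15 - 3) - 28 ≡ 20. → (3, 20)
7P: (3, 20) + (39, 1). λ = (1 - 20)/(39 - 3) ≡ 22/36 mod 41. 36⁻¹ ≡ 8 (mod 41), so λ ≡ 12.
  x = λ² - 3 - 39 = 144 - 42 ≡ 20; y = λ·(3 - 20) - 20 ≡ 22. → (20, 22)

(20, 22)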